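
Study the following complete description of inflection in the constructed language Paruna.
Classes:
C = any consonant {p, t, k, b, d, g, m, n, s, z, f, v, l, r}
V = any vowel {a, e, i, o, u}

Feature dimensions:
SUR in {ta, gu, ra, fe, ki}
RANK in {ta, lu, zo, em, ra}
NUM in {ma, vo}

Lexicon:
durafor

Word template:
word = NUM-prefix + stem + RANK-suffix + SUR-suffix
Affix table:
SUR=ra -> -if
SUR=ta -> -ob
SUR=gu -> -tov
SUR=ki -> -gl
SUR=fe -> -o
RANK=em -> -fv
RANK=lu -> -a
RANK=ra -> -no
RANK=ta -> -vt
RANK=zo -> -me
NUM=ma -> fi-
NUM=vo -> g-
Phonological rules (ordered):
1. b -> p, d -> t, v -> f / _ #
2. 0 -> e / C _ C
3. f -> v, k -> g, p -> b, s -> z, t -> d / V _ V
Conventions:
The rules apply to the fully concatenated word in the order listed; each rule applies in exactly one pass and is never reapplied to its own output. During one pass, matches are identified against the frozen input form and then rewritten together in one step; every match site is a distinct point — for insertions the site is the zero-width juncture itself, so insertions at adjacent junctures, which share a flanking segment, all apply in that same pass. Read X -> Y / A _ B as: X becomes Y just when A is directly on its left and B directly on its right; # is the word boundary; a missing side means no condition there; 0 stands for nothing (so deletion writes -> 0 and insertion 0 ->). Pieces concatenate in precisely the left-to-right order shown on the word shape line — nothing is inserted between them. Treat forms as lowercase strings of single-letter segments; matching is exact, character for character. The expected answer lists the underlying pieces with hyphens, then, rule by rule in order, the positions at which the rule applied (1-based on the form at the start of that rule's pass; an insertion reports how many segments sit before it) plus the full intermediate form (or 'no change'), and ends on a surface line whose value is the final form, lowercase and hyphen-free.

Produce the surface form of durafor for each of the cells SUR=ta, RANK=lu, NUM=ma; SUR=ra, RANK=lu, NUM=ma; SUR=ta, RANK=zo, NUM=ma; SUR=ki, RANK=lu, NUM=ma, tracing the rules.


cell SUR=ta, RANK=lu, NUM=ma:
underlying: fi-durafor-a-ob
1. b -> p, d -> t, v -> f / _ #: fires at position(s) 12: fiduraforaop
2. 0 -> e / C _ C: no change
3. f -> v, k -> g, p -> b, s -> z, t -> d / V _ V: fires at position(s) 7: fiduravoraop
surface: fiduravoraop

cell SUR=ra, RANK=lu, NUM=ma:
underlying: fi-durafor-a-if
1. b -> p, d -> t, v -> f / _ #: no change
2. 0 -> e / C _ C: no change
3. f -> v, k -> g, p -> b, s -> z, t -> d / V _ V: fires at position(s) 7: fiduravoraif
surface: fiduravoraif

cell SUR=ta, RANK=zo, NUM=ma:
underlying: fi-durafor-me-ob
1. b -> p, d -> t, v -> f / _ #: fires at position(s) 13: fiduraformeop
2. 0 -> e / C _ C: inserts after position(s) 9: fiduraforemeop
3. f -> v, k -> g, p -> b, s -> z, t -> d / V _ V: fires at position(s) 7: fiduravoremeop
surface: fiduravoremeop

cell SUR=ki, RANK=lu, NUM=ma:
underlying: fi-durafor-a-gl
1. b -> p, d -> t, v -> f / _ #: no change
2. 0 -> e / C _ C: inserts after position(s) 11: fiduraforagel
3. f -> v, k -> g, p -> b, s -> z, t -> d / V _ V: fires at position(s) 7: fiduravoragel
surface: fiduravoragel


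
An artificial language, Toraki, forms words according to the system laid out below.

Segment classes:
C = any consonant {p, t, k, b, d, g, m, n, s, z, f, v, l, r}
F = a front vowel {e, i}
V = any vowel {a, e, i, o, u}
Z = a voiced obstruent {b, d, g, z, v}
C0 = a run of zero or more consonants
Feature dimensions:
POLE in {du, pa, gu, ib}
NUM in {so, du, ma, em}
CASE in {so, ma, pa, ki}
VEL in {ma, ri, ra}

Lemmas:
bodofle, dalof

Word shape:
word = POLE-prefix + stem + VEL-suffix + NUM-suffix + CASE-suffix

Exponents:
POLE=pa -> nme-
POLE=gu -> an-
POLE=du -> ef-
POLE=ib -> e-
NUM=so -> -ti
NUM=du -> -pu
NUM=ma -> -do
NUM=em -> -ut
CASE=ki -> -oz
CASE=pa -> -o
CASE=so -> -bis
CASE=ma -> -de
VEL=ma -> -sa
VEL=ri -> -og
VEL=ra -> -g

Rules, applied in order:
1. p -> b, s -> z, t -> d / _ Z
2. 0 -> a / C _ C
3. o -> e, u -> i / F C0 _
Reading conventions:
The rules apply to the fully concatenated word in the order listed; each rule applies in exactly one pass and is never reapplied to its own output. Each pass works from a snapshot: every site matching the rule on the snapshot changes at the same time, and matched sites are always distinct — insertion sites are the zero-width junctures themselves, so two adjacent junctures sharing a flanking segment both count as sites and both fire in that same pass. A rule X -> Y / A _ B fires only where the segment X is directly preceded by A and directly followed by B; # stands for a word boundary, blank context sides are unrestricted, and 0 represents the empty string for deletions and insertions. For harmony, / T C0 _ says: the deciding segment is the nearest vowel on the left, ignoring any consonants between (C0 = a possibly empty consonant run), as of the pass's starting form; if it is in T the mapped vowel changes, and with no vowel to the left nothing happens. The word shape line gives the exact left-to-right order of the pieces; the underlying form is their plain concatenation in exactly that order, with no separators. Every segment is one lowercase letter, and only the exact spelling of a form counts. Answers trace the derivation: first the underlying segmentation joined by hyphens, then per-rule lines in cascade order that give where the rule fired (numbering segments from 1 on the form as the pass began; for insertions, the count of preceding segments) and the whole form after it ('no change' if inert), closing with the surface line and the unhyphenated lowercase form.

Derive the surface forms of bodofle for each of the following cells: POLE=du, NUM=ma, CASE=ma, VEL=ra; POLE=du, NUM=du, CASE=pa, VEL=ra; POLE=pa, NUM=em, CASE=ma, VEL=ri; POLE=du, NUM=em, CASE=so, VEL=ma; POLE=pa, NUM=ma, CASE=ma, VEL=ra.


cell POLE=du, NUM=ma, CASE=ma, VEL=ra:
underlying: ef-bodofle-g-do-de
1. p -> b, s -> z, t -> d / _ Z: no change
2. 0 -> a / C _ C: inserts after position(s) 2, 7, 10: efabodofalegadode
3. o -> e, u -> i / F C0 _: no change
surface: efabodofalegadode

cell POLE=du, NUM=du, CASE=pa, VEL=ra:
underlying: ef-bodofle-g-pu-o
1. p -> b, s -> z, t -> d / _ Z: no change
2. 0 -> a / C _ C: inserts after position(s) 2, 7, 10: efabodofalegapuo
3. o -> e, u -> i / F C0 _: no change
surface: efabodofalegapuo

cell POLE=pa, NUM=em, CASE=ma, VEL=ri:
underlying: nme-bodofle-og-ut-de
1. p -> b, s -> z, t -> d / _ Z: fires at position(s) 14: nmebodofleogudde
2. 0 -> a / C _ C: inserts after position(s) 1, 8, 14: namebodofaleogudade
3. o -> e, u -> i / F C0 _: fires at position(s) 6, 13: namebedofaleegudade
surface: namebedofaleegudade

cell POLE=du, NUM=em, CASE=so, VEL=ma:
underlying: ef-bodofle-sa-ut-bis
1. p -> b, s -> z, t -> d / _ Z: fires at position(s) 13: efbodoflesaudbis
2. 0 -> a / C _ C: inserts after position(s) 2, 7, 13: efabodofalesaudabis
3. o -> e, u -> i / F C0 _: no change
surface: efabodofalesaudabis

cell POLE=pa, NUM=ma, CASE=ma, VEL=ra:
underlying: nme-bodofle-g-do-de
1. p -> b, s -> z, t -> d / _ Z: no change
2. 0 -> a / C _ C: inserts after position(s) 1, 8, 11: namebodofalegadode
3. o -> e, u -> i / F C0 _: fires at position(s) 6: namebedofalegadode
surface: namebedofalegadode


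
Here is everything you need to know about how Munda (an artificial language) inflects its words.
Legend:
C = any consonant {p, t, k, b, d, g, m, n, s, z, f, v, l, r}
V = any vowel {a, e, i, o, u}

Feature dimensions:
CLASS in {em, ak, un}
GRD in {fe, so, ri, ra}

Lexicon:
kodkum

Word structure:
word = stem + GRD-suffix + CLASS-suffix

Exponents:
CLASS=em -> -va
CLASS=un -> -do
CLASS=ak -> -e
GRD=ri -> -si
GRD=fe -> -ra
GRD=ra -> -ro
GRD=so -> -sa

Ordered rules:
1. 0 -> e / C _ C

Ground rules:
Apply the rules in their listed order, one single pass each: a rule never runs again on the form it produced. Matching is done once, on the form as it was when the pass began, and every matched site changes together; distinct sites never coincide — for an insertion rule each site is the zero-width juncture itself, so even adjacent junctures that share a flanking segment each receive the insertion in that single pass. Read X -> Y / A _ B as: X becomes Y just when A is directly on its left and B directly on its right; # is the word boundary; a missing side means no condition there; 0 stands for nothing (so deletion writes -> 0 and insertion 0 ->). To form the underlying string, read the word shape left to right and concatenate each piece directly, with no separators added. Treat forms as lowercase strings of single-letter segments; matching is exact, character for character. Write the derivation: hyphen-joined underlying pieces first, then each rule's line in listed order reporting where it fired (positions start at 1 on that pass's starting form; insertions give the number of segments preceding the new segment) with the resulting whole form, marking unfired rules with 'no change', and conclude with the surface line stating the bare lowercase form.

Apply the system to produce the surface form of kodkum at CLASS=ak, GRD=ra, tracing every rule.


underlying: kodkum-ro-e
1. 0 -> e / C _ C: inserts after position(s) 3, 6: kodekumeroe
surface: kodekumeroe


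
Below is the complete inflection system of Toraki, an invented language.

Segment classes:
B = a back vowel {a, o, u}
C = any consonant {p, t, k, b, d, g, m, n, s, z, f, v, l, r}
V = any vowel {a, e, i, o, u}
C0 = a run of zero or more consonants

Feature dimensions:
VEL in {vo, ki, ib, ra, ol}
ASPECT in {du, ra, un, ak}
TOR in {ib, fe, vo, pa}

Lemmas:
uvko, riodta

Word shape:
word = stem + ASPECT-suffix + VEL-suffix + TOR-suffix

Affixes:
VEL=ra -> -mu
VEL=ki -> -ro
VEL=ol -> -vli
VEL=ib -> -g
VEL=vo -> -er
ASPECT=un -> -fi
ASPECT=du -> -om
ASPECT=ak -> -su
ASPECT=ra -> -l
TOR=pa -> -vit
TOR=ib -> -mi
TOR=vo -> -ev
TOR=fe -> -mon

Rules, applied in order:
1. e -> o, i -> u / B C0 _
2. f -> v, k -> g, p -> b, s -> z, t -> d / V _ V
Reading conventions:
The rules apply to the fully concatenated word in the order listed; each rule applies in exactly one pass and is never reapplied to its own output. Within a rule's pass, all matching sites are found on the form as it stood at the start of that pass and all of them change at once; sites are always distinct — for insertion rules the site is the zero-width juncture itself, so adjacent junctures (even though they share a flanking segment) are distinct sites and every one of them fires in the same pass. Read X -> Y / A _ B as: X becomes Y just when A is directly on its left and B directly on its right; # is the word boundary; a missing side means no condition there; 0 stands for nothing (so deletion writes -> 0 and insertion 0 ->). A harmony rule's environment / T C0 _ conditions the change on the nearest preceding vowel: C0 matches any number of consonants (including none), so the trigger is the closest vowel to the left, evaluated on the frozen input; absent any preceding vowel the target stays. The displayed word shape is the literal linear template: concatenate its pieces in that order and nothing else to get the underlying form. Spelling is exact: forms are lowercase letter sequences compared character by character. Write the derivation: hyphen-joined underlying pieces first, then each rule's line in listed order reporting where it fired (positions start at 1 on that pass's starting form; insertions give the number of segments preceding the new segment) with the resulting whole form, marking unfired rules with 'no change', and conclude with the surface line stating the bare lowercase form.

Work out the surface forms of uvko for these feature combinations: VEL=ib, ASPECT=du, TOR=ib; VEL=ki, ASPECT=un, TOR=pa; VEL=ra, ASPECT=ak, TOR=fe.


cell VEL=ib, ASPECT=du, TOR=ib:
underlying: uvko-om-g-mi
1. e -> o, i -> u / B C0 _: fires at position(s) 9: uvkoomgmu
2. f -> v, k -> g, p -> b, s -> z, t -> d / V _ V: no change
surface: uvkoomgmu

cell VEL=ki, ASPECT=un, TOR=pa:
underlying: uvko-fi-ro-vit
1. e -> o, i -> u / B C0 _: fires at position(s) 6, 10: uvkofurovut
2. f -> v, k -> g, p -> b, s -> z, t -> d / V _ V: fires at position(s) 5: uvkovurovut
surface: uvkovurovut

cell VEL=ra, ASPECT=ak, TOR=fe:
underlying: uvko-su-mu-mon
1. e -> o, i -> u / B C0 _: no change
2. f -> v, k -> g, p -> b, s -> z, t -> d / V _ V: fires at position(s) 5: uvkozumumon
surface: uvkozumumon


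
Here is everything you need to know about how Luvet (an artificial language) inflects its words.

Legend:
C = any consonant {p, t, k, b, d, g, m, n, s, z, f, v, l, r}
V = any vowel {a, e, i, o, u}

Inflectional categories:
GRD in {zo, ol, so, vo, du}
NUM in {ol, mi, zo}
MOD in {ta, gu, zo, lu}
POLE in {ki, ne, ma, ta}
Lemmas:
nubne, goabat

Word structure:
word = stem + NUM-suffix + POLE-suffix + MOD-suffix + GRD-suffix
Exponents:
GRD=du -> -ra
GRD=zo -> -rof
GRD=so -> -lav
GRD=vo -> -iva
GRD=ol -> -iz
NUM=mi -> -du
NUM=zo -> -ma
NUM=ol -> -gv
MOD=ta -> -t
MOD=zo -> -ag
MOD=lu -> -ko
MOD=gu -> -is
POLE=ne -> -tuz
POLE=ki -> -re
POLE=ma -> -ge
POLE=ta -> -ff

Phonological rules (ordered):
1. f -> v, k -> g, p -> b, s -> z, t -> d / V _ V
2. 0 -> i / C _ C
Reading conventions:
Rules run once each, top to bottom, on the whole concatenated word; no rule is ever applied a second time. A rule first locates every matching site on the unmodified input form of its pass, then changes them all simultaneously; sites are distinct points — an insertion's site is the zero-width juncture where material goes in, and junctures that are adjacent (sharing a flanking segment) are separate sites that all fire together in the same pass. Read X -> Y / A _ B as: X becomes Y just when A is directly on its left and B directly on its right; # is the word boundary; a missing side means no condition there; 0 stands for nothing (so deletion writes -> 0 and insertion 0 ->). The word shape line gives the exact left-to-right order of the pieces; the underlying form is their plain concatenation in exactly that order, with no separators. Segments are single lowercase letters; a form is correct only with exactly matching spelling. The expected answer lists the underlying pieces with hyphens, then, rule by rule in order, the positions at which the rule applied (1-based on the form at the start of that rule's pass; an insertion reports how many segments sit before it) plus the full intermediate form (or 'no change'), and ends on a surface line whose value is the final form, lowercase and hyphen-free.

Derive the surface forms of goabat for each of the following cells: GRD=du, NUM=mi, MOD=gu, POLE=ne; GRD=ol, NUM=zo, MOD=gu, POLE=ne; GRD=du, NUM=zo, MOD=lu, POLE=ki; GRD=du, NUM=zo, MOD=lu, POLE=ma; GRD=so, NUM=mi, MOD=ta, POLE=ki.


cell GRD=du, NUM=mi, MOD=gu, POLE=ne:
underlying: goabat-du-tuz-is-ra
1. f -> v, k -> g, p -> b, s -> z, t -> d / V _ V: fires at position(s) 9: goabatduduzisra
2. 0 -> i / C _ C: inserts after position(s) 6, 13: goabatiduduzisira
surface: goabatiduduzisira

cell GRD=ol, NUM=zo, MOD=gu, POLE=ne:
underlying: goabat-ma-tuz-is-iz
1. f -> v, k -> g, p -> b, s -> z, t -> d / V _ V: fires at position(s) 9, 13: goabatmaduziziz
2. 0 -> i / C _ C: inserts after position(s) 6: goabatimaduziziz
surface: goabatimaduziziz

cell GRD=du, NUM=zo, MOD=lu, POLE=ki:
underlying: goabat-ma-re-ko-ra
1. f -> v, k -> g, p -> b, s -> z, t -> d / V _ V: fires at position(s) 11: goabatmaregora
2. 0 -> i / C _ C: inserts after position(s) 6: goabatimaregora
surface: goabatimaregora

cell GRD=du, NUM=zo, MOD=lu, POLE=ma:
underlying: goabat-ma-ge-ko-ra
1. f -> v, k -> g, p -> b, s -> z, t -> d / V _ V: fires at position(s) 11: goabatmagegora
2. 0 -> i / C _ C: inserts after position(s) 6: goabatimagegora
surface: goabatimagegora

cell GRD=so, NUM=mi, MOD=ta, POLE=ki:
underlying: goabat-du-re-t-lav
1. f -> v, k -> g, p -> b, s -> z, t -> d / V _ V: no change
2. 0 -> i / C _ C: inserts after position(s) 6, 11: goabatiduretilav
surface: goabatiduretilav


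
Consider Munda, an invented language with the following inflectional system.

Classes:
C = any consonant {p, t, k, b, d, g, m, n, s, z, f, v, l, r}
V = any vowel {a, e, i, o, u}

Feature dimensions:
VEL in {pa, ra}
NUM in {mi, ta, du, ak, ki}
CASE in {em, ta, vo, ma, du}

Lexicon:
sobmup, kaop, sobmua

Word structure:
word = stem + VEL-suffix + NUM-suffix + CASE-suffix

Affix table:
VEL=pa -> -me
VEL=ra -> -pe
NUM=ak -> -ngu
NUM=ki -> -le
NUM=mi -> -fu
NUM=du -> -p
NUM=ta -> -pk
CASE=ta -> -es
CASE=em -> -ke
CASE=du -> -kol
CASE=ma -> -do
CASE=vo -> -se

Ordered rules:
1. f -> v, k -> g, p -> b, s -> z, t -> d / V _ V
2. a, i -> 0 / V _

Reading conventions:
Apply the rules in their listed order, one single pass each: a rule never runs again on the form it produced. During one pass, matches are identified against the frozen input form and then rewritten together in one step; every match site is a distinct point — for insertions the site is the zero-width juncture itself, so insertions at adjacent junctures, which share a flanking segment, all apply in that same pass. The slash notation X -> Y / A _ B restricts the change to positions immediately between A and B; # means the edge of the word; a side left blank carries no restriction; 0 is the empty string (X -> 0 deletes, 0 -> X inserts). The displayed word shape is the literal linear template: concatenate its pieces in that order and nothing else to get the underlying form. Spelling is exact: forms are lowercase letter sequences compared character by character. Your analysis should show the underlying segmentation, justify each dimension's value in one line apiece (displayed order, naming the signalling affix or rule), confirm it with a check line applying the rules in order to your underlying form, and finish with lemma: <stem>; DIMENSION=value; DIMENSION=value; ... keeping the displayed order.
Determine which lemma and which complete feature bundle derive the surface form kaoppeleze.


underlying: kaop-pe-le-se
VEL=ra - signalled by the affix -pe
NUM=ki - signalled by the affix -le
CASE=vo - signalled by the affix -se
check: kaoppelese -> kaoppeleze -> kaoppeleze
lemma: kaop; VEL=ra; NUM=ki; CASE=vo


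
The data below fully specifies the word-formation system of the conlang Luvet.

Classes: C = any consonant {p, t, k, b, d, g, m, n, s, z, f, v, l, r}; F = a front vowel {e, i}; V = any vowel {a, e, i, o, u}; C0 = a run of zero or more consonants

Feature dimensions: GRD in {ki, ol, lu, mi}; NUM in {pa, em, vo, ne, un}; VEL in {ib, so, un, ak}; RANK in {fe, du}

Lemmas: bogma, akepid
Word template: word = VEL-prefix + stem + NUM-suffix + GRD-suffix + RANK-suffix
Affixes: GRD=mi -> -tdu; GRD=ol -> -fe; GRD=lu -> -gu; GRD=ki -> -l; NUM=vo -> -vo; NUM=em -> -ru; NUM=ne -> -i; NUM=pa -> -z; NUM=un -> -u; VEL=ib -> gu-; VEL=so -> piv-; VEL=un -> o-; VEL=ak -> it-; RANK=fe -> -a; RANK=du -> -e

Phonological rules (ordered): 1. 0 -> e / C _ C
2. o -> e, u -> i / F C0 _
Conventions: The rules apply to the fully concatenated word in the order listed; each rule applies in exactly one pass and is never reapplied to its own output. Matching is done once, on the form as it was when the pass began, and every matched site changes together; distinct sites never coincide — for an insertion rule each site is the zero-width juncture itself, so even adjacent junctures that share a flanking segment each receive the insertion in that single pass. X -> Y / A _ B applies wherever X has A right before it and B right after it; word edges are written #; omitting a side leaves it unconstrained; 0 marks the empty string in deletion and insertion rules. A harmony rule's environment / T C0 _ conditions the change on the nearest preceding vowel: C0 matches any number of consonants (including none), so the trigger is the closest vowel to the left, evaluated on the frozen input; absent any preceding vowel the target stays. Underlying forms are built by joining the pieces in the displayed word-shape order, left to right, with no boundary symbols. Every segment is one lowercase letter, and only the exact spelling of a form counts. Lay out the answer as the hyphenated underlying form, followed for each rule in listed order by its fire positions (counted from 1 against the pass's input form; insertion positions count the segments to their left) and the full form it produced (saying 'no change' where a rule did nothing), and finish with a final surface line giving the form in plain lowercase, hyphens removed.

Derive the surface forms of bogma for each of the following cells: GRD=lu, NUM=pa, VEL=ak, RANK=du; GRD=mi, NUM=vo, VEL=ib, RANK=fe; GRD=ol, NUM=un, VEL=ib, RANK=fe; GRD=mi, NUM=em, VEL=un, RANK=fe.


cell GRD=lu, NUM=pa, VEL=ak, RANK=du:
underlying: it-bogma-z-gu-e
1. 0 -> e / C _ C: inserts after position(s) 2, 5, 8: itebogemazegue
2. o -> e, u -> i / F C0 _: fires at position(s) 5, 13: itebegemazegie
surface: itebegemazegie

cell GRD=mi, NUM=vo, VEL=ib, RANK=fe:
underlying: gu-bogma-vo-tdu-a
1. 0 -> e / C _ C: inserts after position(s) 5, 10: gubogemavotedua
2. o -> e, u -> i / F C0 _: fires at position(s) 14: gubogemavotedia
surface: gubogemavotedia

cell GRD=ol, NUM=un, VEL=ib, RANK=fe:
underlying: gu-bogma-u-fe-a
1. 0 -> e / C _ C: inserts after position(s) 5: gubogemaufea
2. o -> e, u -> i / F C0 _: no change
surface: gubogemaufea

cell GRD=mi, NUM=em, VEL=un, RANK=fe:
underlying: o-bogma-ru-tdu-a
1. 0 -> e / C _ C: inserts after position(s) 4, 9: obogemarutedua
2. o -> e, u -> i / F C0 _: fires at position(s) 13: obogemarutedia
surface: obogemarutedia


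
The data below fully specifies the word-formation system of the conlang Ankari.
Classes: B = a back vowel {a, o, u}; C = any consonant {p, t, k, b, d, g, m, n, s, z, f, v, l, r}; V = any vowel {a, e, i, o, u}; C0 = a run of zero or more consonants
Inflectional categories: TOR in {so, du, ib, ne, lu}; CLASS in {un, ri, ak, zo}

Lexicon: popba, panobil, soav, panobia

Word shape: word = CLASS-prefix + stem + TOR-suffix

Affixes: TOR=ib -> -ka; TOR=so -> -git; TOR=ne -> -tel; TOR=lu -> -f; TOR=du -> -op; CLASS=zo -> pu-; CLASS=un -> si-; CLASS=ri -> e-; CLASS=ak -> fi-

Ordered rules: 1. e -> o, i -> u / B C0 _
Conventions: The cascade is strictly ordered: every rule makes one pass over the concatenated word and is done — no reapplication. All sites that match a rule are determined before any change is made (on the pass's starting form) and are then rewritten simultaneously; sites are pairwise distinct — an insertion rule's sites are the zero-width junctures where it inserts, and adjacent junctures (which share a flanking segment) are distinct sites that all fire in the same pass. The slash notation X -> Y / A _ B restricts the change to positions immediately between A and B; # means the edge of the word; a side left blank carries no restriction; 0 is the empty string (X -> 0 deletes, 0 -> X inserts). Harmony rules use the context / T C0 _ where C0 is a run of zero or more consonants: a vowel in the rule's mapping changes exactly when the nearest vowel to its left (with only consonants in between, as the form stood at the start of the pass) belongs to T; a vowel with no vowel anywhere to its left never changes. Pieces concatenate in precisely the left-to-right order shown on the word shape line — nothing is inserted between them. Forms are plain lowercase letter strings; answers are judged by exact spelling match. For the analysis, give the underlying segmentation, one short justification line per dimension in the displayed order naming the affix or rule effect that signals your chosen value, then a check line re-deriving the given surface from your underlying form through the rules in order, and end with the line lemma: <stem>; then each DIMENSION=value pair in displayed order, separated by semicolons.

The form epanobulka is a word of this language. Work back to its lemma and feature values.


underlying: e-panobil-ka
TOR=ib - signalled by the affix -ka
CLASS=ri - signalled by the affix e-
check: epanobilka -> epanobulka
lemma: panobil; TOR=ib; CLASS=ri


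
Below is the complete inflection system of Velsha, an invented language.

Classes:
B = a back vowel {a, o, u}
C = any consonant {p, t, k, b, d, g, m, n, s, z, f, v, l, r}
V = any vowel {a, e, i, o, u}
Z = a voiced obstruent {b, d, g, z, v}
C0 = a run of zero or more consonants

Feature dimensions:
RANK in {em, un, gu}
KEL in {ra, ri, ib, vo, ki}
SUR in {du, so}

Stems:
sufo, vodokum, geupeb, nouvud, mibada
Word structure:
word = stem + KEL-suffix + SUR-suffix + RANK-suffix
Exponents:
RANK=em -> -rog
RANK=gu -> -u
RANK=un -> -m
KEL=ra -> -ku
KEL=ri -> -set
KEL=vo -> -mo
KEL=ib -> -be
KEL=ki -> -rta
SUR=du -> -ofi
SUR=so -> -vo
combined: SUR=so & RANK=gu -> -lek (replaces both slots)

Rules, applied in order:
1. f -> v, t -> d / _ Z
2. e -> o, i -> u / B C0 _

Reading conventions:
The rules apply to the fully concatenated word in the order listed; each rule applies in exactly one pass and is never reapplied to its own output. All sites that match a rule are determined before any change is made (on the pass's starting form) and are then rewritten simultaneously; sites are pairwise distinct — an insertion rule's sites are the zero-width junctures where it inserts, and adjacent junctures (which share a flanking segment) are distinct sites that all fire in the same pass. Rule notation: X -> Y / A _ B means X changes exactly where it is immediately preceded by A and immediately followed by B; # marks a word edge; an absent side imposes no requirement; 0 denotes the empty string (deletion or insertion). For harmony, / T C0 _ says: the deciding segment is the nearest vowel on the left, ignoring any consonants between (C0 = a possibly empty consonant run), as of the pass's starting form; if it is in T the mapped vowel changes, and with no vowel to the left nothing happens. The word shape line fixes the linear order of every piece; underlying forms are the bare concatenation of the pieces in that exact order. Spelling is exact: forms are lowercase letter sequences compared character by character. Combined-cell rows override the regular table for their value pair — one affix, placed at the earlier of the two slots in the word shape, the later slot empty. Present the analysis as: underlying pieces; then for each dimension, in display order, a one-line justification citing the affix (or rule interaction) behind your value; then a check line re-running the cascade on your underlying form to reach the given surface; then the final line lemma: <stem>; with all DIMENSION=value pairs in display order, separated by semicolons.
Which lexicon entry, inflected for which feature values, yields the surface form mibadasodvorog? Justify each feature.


underlying: mibada-set-vo-rog
RANK=em - signalled by the affix -rog
KEL=ri - signalled by the affix -set
SUR=so - signalled by the affix -vo
check: mibadasetvorog -> mibadasedvorog -> mibadasodvorog
lemma: mibada; RANK=em; KEL=ri; SUR=so


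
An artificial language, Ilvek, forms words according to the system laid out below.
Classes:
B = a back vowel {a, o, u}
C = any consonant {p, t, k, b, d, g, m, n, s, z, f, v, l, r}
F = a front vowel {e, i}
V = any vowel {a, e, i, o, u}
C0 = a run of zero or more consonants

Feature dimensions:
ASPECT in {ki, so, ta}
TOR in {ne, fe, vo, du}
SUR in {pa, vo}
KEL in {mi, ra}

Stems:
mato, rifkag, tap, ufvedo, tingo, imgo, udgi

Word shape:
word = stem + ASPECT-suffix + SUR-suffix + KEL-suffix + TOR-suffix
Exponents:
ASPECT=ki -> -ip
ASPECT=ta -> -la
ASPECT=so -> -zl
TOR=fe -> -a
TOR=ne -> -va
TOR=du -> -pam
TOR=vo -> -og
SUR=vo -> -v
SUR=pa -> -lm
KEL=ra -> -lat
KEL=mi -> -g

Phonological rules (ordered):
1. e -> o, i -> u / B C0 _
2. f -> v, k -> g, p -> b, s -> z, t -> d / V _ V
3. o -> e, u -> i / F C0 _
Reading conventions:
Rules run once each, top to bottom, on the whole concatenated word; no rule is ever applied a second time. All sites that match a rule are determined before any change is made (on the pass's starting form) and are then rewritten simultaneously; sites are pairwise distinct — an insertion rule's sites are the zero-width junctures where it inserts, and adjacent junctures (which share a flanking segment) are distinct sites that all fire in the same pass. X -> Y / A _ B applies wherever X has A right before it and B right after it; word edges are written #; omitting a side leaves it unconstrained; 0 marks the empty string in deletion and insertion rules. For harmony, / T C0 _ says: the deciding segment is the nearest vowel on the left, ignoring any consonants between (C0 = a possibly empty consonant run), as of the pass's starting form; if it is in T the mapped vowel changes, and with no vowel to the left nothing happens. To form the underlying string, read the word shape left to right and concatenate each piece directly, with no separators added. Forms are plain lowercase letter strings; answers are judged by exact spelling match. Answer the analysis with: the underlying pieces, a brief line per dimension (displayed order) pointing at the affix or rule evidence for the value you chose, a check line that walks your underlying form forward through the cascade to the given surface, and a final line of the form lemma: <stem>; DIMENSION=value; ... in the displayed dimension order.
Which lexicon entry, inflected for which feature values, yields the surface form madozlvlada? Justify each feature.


underlying: mato-zl-v-lat-a
ASPECT=so - signalled by the affix -zl
TOR=fe - signalled by the affix -a
SUR=vo - signalled by the affix -v
KEL=ra - signalled by the affix -lat
check: matozlvlata -> matozlvlata -> madozlvlada -> madozlvlada
lemma: mato; ASPECT=so; TOR=fe; SUR=vo; KEL=ra


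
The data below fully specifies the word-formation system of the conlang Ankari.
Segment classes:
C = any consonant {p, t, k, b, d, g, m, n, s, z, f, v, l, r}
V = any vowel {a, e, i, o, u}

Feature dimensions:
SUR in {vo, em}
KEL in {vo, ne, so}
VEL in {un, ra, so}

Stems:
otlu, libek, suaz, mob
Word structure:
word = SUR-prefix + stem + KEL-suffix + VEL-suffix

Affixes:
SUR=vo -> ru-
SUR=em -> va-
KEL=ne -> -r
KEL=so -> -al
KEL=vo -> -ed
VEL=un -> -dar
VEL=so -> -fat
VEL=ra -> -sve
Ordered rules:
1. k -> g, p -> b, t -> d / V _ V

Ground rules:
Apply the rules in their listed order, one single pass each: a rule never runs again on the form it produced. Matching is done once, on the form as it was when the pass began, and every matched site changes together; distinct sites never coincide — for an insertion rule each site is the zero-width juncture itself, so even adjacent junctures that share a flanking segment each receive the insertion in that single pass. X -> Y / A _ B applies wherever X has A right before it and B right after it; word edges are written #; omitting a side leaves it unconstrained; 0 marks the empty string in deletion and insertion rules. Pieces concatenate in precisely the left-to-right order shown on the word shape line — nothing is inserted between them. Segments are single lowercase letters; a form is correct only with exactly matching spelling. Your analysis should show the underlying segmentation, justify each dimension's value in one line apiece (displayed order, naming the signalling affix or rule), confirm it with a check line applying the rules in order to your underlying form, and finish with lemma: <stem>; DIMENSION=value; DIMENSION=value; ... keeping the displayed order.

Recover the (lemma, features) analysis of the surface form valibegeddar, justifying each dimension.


underlying: va-libek-ed-dar
SUR=em - signalled by the affix va-
KEL=vo - signalled by the affix -ed
VEL=un - signalled by the affix -dar
check: valibekeddar -> valibegeddar
lemma: libek; SUR=em; KEL=vo; VEL=un


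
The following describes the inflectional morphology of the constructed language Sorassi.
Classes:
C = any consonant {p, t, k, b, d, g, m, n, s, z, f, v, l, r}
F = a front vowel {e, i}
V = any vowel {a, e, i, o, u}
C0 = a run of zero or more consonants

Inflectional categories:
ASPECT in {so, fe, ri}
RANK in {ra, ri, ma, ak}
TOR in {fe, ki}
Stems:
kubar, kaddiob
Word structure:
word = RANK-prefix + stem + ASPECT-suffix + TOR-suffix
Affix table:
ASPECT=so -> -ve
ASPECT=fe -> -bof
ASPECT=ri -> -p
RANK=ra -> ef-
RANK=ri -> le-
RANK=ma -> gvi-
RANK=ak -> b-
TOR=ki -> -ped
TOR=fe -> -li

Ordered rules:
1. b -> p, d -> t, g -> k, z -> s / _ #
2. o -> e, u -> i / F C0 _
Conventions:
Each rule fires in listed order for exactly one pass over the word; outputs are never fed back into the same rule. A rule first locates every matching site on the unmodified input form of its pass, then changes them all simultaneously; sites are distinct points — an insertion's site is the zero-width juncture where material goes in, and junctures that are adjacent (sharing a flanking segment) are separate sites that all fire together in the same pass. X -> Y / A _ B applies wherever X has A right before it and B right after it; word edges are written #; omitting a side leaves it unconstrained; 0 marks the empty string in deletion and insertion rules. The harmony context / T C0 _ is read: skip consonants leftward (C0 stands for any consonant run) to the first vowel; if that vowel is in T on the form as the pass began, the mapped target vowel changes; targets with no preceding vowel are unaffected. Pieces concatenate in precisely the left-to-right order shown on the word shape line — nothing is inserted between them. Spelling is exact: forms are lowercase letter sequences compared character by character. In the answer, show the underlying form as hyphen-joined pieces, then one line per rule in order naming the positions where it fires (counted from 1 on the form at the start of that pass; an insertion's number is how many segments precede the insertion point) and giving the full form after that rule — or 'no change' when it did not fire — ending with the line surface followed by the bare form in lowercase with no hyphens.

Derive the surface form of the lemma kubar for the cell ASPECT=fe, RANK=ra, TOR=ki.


underlying: ef-kubar-bof-ped
1. b -> p, d -> t, g -> k, z -> s / _ #: fires at position(s) 13: efkubarbofpet
2. o -> e, u -> i / F C0 _: fires at position(s) 4: efkibarbofpet
surface: efkibarbofpet


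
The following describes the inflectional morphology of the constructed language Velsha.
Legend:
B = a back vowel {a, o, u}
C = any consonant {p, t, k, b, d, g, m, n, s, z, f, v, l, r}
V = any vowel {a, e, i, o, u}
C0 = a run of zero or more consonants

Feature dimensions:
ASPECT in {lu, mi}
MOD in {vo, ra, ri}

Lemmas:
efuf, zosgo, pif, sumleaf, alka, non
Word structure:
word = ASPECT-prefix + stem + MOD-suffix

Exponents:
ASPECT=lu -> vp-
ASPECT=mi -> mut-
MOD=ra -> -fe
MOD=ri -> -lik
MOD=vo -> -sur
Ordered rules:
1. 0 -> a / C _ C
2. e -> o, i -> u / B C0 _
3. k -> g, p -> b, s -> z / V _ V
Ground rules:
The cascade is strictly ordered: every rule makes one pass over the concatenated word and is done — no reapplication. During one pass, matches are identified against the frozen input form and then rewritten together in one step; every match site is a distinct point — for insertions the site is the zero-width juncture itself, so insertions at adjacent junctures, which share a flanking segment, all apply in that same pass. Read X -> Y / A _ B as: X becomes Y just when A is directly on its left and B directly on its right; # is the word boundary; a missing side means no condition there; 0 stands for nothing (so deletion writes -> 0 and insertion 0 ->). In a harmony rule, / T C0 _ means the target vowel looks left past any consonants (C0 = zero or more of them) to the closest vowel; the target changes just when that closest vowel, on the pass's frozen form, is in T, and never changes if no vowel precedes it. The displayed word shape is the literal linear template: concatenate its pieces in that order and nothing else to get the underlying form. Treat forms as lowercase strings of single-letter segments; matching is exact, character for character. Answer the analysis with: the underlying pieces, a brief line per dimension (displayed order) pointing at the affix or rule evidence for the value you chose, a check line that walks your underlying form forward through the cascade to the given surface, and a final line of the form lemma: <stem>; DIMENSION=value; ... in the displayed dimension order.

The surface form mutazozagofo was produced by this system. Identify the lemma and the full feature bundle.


underlying: mut-zosgo-fe
ASPECT=mi - signalled by the affix mut-
MOD=ra - signalled by the affix -fe
check: mutzosgofe -> mutazosagofe -> mutazosagofo -> mutazozagofo
lemma: zosgo; ASPECT=mi; MOD=ra


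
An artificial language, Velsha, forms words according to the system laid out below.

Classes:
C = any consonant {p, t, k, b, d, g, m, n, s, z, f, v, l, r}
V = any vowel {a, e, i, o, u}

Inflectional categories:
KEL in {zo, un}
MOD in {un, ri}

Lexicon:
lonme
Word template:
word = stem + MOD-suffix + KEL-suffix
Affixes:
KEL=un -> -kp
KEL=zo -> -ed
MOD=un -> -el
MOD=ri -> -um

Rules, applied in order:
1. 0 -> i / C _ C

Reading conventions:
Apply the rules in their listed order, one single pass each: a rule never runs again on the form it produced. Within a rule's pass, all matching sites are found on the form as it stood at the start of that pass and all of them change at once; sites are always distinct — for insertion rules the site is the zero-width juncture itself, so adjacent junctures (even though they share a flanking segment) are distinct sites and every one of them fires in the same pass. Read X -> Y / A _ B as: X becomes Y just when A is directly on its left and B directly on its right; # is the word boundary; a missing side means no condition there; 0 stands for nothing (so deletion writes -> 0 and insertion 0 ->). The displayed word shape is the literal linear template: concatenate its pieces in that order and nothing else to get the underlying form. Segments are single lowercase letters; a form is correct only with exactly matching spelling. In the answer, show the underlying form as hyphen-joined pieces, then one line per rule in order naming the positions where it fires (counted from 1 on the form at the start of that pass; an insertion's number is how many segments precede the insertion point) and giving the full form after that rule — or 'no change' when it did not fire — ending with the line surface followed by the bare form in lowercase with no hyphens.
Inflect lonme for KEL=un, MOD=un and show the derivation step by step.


underlying: lonme-el-kp
1. 0 -> i / C _ C: inserts after position(s) 3, 7, 8: lonimeelikip
surface: lonimeelikip


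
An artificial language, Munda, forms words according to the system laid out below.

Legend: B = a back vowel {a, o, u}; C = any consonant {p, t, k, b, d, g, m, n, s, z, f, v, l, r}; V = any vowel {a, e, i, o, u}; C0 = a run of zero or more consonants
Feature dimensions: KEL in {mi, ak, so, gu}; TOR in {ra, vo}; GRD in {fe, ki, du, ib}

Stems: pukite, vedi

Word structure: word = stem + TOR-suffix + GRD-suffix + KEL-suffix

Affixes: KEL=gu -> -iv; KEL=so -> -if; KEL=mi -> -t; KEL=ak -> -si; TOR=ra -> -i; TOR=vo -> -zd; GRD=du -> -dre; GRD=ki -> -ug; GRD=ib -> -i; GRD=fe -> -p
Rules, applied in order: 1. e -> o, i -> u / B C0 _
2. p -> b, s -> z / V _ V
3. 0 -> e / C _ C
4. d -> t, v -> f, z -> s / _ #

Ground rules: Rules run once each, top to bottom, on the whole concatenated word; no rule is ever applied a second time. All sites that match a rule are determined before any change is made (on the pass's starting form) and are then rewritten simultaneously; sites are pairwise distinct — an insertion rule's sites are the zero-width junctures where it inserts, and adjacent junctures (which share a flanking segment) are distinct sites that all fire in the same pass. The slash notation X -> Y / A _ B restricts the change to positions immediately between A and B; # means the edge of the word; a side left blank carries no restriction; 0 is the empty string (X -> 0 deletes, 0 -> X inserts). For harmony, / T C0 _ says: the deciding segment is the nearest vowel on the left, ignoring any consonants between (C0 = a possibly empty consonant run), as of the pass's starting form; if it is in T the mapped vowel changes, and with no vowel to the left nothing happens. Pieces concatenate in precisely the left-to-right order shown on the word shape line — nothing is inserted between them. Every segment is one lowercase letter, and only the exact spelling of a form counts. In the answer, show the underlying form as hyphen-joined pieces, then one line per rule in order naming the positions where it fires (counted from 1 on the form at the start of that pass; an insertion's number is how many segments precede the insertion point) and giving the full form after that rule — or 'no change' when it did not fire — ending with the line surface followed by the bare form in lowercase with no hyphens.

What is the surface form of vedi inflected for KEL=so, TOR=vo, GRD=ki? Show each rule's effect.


underlying: vedi-zd-ug-if
1. e -> o, i -> u / B C0 _: fires at position(s) 9: vedizduguf
2. p -> b, s -> z / V _ V: no change
3. 0 -> e / C _ C: inserts after position(s) 5: vedizeduguf
4. d -> t, v -> f, z -> s / _ #: no change
surface: vedizeduguf
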